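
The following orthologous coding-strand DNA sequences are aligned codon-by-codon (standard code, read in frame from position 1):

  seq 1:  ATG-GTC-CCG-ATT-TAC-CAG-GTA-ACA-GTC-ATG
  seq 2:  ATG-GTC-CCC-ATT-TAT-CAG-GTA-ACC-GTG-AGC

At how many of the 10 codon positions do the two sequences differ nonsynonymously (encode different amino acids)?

Codon 1: ATG Met / ATG Met — identical.
Codon 2: GTC Val / GTC Val — identical.
Codon 3: CCG Pro / CCC Pro — synonymous.
Codon 4: ATT Ile / ATT Ile — identical.
Codon 5: TAC Tyr / TAT Tyr — synonymous.
Codon 6: CAG Gln / CAG Gln — identical.
Codon 7: GTA Val / GTA Val — identical.
Codon 8: ACA Thr / ACC Thr — synonymous.
Codon 9: GTC Val / GTG Val — synonymous.
Codon 10: ATG Met / AGC Ser — nonsynonymous.
Nonsynonymous differences: 1.

1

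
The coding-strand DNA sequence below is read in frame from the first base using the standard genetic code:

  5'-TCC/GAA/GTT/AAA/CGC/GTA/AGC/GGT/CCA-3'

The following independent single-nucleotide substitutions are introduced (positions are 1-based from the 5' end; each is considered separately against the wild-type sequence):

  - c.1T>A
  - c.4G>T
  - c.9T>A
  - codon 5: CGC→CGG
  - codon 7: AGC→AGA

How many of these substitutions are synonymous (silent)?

2

Codon 1: TCC (Ser) → ACC (Thr) — missense.
Codon 2: GAA (Glu) → TAA (Stop) — nonsense.
Codon 3: GTT (Val) → GTA (Val) — synonymous.
Codon 5: CGC (Arg) → CGG (Arg) — synonymous.
Codon 7: AGC (Ser) → AGA (Arg) — missense.
Synonymous: 2 of 5.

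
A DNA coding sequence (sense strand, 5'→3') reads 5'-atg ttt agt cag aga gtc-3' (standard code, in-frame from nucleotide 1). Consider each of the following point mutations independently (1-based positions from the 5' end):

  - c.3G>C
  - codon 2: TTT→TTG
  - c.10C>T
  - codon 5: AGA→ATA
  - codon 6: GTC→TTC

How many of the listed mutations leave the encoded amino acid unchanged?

0

Codon 1: ATG (Met) → ATC (Ile) — missense.
Codon 2: TTT (Phe) → TTG (Leu) — missense.
Codon 4: CAG (Gln) → TAG (Stop) — nonsense.
Codon 5: AGA (Arg) → ATA (Ile) — missense.
Codon 6: GTC (Val) → TTC (Phe) — missense.
Synonymous: 0 of 5.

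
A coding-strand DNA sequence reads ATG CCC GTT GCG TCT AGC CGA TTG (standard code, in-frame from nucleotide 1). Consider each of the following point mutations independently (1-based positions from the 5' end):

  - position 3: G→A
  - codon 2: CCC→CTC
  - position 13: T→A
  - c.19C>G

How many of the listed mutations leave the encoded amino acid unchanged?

0

Codon 1: ATG (Met) → ATA (Ile) — missense.
Codon 2: CCC (Pro) → CTC (Leu) — missense.
Codon 5: TCT (Ser) → ACT (Thr) — missense.
Codon 7: CGA (Arg) → GGA (Gly) — missense.
Synonymous: 0 of 4.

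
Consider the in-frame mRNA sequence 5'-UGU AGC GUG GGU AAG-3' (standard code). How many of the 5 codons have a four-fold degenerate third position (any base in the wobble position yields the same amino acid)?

Codon 1 UGU (Cys): third position 2-fold.
Codon 2 AGC (Ser): third position 2-fold.
Codon 3 GUG (Val): third position 4-fold.
Codon 4 GGU (Gly): third position 4-fold.
Codon 5 AAG (Lys): third position 2-fold.
Four-fold degenerate third positions: 2.

2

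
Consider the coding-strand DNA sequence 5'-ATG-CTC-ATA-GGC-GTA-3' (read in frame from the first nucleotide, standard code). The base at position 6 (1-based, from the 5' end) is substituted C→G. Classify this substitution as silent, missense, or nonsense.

silent

Position 6 falls in codon 2: CTC → Leu.
After the substitution the codon is CTG → Leu.
Both encode Leu, so the change is synonymous.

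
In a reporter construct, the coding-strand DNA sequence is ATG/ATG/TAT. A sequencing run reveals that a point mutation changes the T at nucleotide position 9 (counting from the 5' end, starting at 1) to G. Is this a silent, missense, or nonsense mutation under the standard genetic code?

nonsense

Position 9 falls in codon 3: TAT → Tyr.
After the substitution the codon is TAG → Stop.
The new codon is a stop codon, so this is a nonsense mutation.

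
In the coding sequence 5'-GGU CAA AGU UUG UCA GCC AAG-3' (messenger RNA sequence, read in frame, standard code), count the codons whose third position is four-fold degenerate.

Codon 1 GGU (Gly): third position 4-fold.
Codon 2 CAA (Gln): third position 2-fold.
Codon 3 AGU (Ser): third position 2-fold.
Codon 4 UUG (Leu): third position 2-fold.
Codon 5 UCA (Ser): third position 4-fold.
Codon 6 GCC (Ala): third position 4-fold.
Codon 7 AAG (Lys): third position 2-fold.
Four-fold degenerate third positions: 3.

3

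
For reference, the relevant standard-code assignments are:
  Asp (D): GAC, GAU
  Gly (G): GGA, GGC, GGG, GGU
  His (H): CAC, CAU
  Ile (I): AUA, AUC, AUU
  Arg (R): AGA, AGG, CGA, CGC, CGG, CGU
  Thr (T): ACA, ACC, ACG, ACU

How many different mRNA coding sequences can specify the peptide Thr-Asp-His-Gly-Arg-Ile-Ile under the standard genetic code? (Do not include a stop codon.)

3456

Thr: 4 codons.
Asp: 2 codons.
His: 2 codons.
Gly: 4 codons.
Arg: 6 codons.
Ile: 3 codons.
Ile: 3 codons.
4 × 2 × 2 × 4 × 6 × 3 × 3 = 3456.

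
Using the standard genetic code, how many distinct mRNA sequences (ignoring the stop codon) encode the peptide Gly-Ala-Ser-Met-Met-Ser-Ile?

1728

Gly: 4 codons.
Ala: 4 codons.
Ser: 6 codons.
Met: 1 codon.
Met: 1 codon.
Ser: 6 codons.
Ile: 3 codons.
4 × 4 × 6 × 1 × 1 × 6 × 3 = 1728.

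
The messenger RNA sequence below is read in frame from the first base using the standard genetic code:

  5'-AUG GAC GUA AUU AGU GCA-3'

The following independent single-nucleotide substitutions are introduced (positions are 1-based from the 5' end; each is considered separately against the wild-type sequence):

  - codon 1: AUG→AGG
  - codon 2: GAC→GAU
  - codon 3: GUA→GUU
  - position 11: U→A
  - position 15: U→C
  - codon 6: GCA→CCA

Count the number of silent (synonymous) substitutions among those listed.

Codon 1: AUG (Met) → AGG (Arg) — missense.
Codon 2: GAC (Asp) → GAU (Asp) — synonymous.
Codon 3: GUA (Val) → GUU (Val) — synonymous.
Codon 4: AUU (Ile) → AAU (Asn) — missense.
Codon 5: AGU (Ser) → AGC (Ser) — synonymous.
Codon 6: GCA (Ala) → CCA (Pro) — missense.
Synonymous: 3 of 6.

3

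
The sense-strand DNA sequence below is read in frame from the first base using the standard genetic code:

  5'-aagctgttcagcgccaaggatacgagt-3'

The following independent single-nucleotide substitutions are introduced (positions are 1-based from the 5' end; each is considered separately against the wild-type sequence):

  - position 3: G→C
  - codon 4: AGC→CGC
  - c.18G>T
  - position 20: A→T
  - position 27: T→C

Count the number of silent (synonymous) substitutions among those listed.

1

Codon 1: AAG (Lys) → AAC (Asn) — missense.
Codon 4: AGC (Ser) → CGC (Arg) — missense.
Codon 6: AAG (Lys) → AAT (Asn) — missense.
Codon 7: GAT (Asp) → GTT (Val) — missense.
Codon 9: AGT (Ser) → AGC (Ser) — synonymous.
Synonymous: 1 of 5.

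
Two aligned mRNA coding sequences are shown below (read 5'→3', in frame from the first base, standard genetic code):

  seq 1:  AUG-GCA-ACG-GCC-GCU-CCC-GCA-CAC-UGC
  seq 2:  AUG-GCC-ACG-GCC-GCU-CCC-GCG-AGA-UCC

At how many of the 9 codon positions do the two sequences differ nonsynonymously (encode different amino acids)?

Codon 1: AUG Met / AUG Met — identical.
Codon 2: GCA Ala / GCC Ala — synonymous.
Codon 3: ACG Thr / ACG Thr — identical.
Codon 4: GCC Ala / GCC Ala — identical.
Codon 5: GCU Ala / GCU Ala — identical.
Codon 6: CCC Pro / CCC Pro — identical.
Codon 7: GCA Ala / GCG Ala — synonymous.
Codon 8: CAC His / AGA Arg — nonsynonymous.
Codon 9: UGC Cys / UCC Ser — nonsynonymous.
Nonsynonymous differences: 2.

2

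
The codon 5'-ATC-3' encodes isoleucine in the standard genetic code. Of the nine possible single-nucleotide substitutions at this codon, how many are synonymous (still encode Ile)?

Position 1: none → 0 synonymous.
Position 2: none → 0 synonymous.
Position 3: ATT, ATA → 2 synonymous.
Total: 0 + 0 + 2 = 2.

2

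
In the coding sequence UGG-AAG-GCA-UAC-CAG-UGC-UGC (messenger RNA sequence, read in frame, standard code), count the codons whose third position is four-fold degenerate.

1

Codon 1 UGG (Trp): third position 1-fold.
Codon 2 AAG (Lys): third position 2-fold.
Codon 3 GCA (Ala): third position 4-fold.
Codon 4 UAC (Tyr): third position 2-fold.
Codon 5 CAG (Gln): third position 2-fold.
Codon 6 UGC (Cys): third position 2-fold.
Codon 7 UGC (Cys): third position 2-fold.
Four-fold degenerate third positions: 1.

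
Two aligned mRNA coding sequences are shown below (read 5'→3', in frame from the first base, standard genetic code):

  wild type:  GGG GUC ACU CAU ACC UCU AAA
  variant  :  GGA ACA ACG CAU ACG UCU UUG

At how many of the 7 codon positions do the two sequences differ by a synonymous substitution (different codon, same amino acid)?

Codon 1: GGG Gly / GGA Gly — synonymous.
Codon 2: GUC Val / ACA Thr — nonsynonymous.
Codon 3: ACU Thr / ACG Thr — synonymous.
Codon 4: CAU His / CAU His — identical.
Codon 5: ACC Thr / ACG Thr — synonymous.
Codon 6: UCU Ser / UCU Ser — identical.
Codon 7: AAA Lys / UUG Leu — nonsynonymous.
Synonymous differences: 3.

3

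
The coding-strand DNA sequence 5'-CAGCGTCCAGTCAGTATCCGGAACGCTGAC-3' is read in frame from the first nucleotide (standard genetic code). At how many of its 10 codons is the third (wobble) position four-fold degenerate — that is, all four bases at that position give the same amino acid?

Codon 1 CAG (Gln): third position 2-fold.
Codon 2 CGT (Arg): third position 4-fold.
Codon 3 CCA (Pro): third position 4-fold.
Codon 4 GTC (Val): third position 4-fold.
Codon 5 AGT (Ser): third position 2-fold.
Codon 6 ATC (Ile): third position 3-fold.
Codon 7 CGG (Arg): third position 4-fold.
Codon 8 AAC (Asn): third position 2-fold.
Codon 9 GCT (Ala): third position 4-fold.
Codon 10 GAC (Asp): third position 2-fold.
Four-fold degenerate third positions: 5.

5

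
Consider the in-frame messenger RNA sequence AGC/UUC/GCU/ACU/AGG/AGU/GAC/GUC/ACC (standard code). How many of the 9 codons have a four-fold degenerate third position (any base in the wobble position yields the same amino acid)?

Codon 1 AGC (Ser): third position 2-fold.
Codon 2 UUC (Phe): third position 2-fold.
Codon 3 GCU (Ala): third position 4-fold.
Codon 4 ACU (Thr): third position 4-fold.
Codon 5 AGG (Arg): third position 2-fold.
Codon 6 AGU (Ser): third position 2-fold.
Codon 7 GAC (Asp): third position 2-fold.
Codon 8 GUC (Val): third position 4-fold.
Codon 9 ACC (Thr): third position 4-fold.
Four-fold degenerate third positions: 4.

4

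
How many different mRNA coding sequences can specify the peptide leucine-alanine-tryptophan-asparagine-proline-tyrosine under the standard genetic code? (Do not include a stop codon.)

384

Leu: 6 codons.
Ala: 4 codons.
Trp: 1 codon.
Asn: 2 codons.
Pro: 4 codons.
Tyr: 2 codons.
6 × 4 × 1 × 2 × 4 × 2 = 384.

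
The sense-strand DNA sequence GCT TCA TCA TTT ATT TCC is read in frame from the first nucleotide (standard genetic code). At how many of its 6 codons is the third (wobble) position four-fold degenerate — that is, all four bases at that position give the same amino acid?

Codon 1 GCT (Ala): third position 4-fold.
Codon 2 TCA (Ser): third position 4-fold.
Codon 3 TCA (Ser): third position 4-fold.
Codon 4 TTT (Phe): third position 2-fold.
Codon 5 ATT (Ile): third position 3-fold.
Codon 6 TCC (Ser): third position 4-fold.
Four-fold degenerate third positions: 4.

4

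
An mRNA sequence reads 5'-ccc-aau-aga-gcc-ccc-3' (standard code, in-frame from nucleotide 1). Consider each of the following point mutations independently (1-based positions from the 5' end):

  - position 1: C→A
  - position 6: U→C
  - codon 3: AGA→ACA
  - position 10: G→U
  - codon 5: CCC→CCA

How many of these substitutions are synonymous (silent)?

2

Codon 1: CCC (Pro) → ACC (Thr) — missense.
Codon 2: AAU (Asn) → AAC (Asn) — synonymous.
Codon 3: AGA (Arg) → ACA (Thr) — missense.
Codon 4: GCC (Ala) → UCC (Ser) — missense.
Codon 5: CCC (Pro) → CCA (Pro) — synonymous.
Synonymous: 2 of 5.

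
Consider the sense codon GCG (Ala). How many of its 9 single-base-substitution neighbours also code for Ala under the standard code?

3

Position 1: none → 0 synonymous.
Position 2: none → 0 synonymous.
Position 3: GCU, GCC, GCA → 3 synonymous.
Total: 0 + 0 + 3 = 3.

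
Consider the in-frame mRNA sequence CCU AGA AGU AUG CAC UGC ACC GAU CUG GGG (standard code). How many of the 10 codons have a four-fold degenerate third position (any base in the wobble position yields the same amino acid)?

Codon 1 CCU (Pro): third position 4-fold.
Codon 2 AGA (Arg): third position 2-fold.
Codon 3 AGU (Ser): third position 2-fold.
Codon 4 AUG (Met): third position 1-fold.
Codon 5 CAC (His): third position 2-fold.
Codon 6 UGC (Cys): third position 2-fold.
Codon 7 ACC (Thr): third position 4-fold.
Codon 8 GAU (Asp): third position 2-fold.
Codon 9 CUG (Leu): third position 4-fold.
Codon 10 GGG (Gly): third position 4-fold.
Four-fold degenerate third positions: 4.

4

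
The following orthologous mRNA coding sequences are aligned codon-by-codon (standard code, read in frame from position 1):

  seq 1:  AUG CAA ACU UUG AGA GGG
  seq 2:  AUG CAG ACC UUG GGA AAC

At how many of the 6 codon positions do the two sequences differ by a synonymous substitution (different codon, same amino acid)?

Codon 1: AUG Met / AUG Met — identical.
Codon 2: CAA Gln / CAG Gln — synonymous.
Codon 3: ACU Thr / ACC Thr — synonymous.
Codon 4: UUG Leu / UUG Leu — identical.
Codon 5: AGA Arg / GGA Gly — nonsynonymous.
Codon 6: GGG Gly / AAC Asn — nonsynonymous.
Synonymous differences: 2.

2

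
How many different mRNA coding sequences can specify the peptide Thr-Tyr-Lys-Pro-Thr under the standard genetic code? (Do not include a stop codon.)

256

Thr: 4 codons.
Tyr: 2 codons.
Lys: 2 codons.
Pro: 4 codons.
Thr: 4 codons.
4 × 2 × 2 × 4 × 4 = 256.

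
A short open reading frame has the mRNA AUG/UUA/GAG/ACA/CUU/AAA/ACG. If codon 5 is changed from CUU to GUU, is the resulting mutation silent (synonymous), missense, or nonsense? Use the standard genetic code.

missense

Position 13 falls in codon 5: CUU → Leu.
After the substitution the codon is GUU → Val.
Leu ≠ Val, so this is a missense mutation.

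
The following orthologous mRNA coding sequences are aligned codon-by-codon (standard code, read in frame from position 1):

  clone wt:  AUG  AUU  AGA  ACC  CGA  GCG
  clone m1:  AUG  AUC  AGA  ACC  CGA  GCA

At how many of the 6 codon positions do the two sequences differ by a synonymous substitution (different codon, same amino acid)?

2

Codon 1: AUG Met / AUG Met — identical.
Codon 2: AUU Ile / AUC Ile — synonymous.
Codon 3: AGA Arg / AGA Arg — identical.
Codon 4: ACC Thr / ACC Thr — identical.
Codon 5: CGA Arg / CGA Arg — identical.
Codon 6: GCG Ala / GCA Ala — synonymous.
Synonymous differences: 2.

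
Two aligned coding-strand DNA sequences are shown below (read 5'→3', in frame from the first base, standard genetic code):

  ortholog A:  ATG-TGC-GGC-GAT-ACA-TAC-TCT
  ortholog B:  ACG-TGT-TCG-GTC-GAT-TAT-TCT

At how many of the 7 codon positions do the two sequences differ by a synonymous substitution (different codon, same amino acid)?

Codon 1: ATG Met / ACG Thr — nonsynonymous.
Codon 2: TGC Cys / TGT Cys — synonymous.
Codon 3: GGC Gly / TCG Ser — nonsynonymous.
Codon 4: GAT Asp / GTC Val — nonsynonymous.
Codon 5: ACA Thr / GAT Asp — nonsynonymous.
Codon 6: TAC Tyr / TAT Tyr — synonymous.
Codon 7: TCT Ser / TCT Ser — identical.
Synonymous differences: 2.

2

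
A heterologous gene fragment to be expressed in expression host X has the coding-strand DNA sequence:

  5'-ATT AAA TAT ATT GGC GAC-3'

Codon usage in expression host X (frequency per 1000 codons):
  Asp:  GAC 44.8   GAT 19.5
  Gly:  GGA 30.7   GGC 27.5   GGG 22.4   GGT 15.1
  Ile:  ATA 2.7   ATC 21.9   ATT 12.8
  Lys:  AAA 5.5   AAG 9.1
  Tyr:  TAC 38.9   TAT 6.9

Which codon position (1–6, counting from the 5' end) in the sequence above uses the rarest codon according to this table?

2

Codon 1 ATT (Ile): 12.8 per 1000.
Codon 2 AAA (Lys): 5.5 per 1000.
Codon 3 TAT (Tyr): 6.9 per 1000.
Codon 4 ATT (Ile): 12.8 per 1000.
Codon 5 GGC (Gly): 27.5 per 1000.
Codon 6 GAC (Asp): 44.8 per 1000.
Lowest frequency is 5.5 at codon 2.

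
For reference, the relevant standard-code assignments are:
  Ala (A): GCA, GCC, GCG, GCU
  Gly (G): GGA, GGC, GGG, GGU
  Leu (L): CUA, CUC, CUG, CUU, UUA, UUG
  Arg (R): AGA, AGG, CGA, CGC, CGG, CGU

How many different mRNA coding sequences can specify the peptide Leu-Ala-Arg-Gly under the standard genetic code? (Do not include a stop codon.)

576

Leu: 6 codons.
Ala: 4 codons.
Arg: 6 codons.
Gly: 4 codons.
6 × 4 × 6 × 4 = 576.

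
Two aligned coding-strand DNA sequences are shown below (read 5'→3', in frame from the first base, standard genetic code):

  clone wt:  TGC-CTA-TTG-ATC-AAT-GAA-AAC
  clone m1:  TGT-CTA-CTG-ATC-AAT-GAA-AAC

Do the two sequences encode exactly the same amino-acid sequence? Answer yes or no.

yes

Codon 1: TGC Cys / TGT Cys — synonymous.
Codon 2: CTA Leu / CTA Leu — identical.
Codon 3: TTG Leu / CTG Leu — synonymous.
Codon 4: ATC Ile / ATC Ile — identical.
Codon 5: AAT Asn / AAT Asn — identical.
Codon 6: GAA Glu / GAA Glu — identical.
Codon 7: AAC Asn / AAC Asn — identical.
Nonsynonymous differences: 0 → same protein.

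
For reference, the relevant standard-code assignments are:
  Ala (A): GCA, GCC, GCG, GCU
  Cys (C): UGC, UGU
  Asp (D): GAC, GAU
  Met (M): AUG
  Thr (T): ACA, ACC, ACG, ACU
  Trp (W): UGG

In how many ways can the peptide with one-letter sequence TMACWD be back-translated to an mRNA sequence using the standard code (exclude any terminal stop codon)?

Thr: 4 codons.
Met: 1 codon.
Ala: 4 codons.
Cys: 2 codons.
Trp: 1 codon.
Asp: 2 codons.
4 × 1 × 4 × 2 × 1 × 2 = 64.

64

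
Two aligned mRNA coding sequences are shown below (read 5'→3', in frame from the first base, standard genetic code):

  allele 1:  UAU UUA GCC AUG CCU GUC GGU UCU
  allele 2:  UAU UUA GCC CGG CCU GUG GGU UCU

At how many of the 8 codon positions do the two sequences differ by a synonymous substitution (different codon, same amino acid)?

1

Codon 1: UAU Tyr / UAU Tyr — identical.
Codon 2: UUA Leu / UUA Leu — identical.
Codon 3: GCC Ala / GCC Ala — identical.
Codon 4: AUG Met / CGG Arg — nonsynonymous.
Codon 5: CCU Pro / CCU Pro — identical.
Codon 6: GUC Val / GUG Val — synonymous.
Codon 7: GGU Gly / GGU Gly — identical.
Codon 8: UCU Ser / UCU Ser — identical.
Synonymous differences: 1.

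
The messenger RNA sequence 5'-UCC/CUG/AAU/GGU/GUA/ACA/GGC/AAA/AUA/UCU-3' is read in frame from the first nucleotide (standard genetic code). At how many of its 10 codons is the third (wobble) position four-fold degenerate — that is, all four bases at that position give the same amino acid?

7

Codon 1 UCC (Ser): third position 4-fold.
Codon 2 CUG (Leu): third position 4-fold.
Codon 3 AAU (Asn): third position 2-fold.
Codon 4 GGU (Gly): third position 4-fold.
Codon 5 GUA (Val): third position 4-fold.
Codon 6 ACA (Thr): third position 4-fold.
Codon 7 GGC (Gly): third position 4-fold.
Codon 8 AAA (Lys): third position 2-fold.
Codon 9 AUA (Ile): third position 3-fold.
Codon 10 UCU (Ser): third position 4-fold.
Four-fold degenerate third positions: 7.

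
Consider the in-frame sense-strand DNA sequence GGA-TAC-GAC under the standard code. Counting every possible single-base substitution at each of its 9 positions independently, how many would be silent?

Codon 1 (GGA, Gly): 3 synonymous substitutions.
Codon 2 (TAC, Tyr): 1 synonymous substitution.
Codon 3 (GAC, Asp): 1 synonymous substitution.
Total: 3 + 1 + 1 = 5.

5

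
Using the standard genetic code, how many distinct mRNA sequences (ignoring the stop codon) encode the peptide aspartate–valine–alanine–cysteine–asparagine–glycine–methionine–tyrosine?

Asp: 2 codons.
Val: 4 codons.
Ala: 4 codons.
Cys: 2 codons.
Asn: 2 codons.
Gly: 4 codons.
Met: 1 codon.
Tyr: 2 codons.
2 × 4 × 4 × 2 × 2 × 4 × 1 × 2 = 1024.

1024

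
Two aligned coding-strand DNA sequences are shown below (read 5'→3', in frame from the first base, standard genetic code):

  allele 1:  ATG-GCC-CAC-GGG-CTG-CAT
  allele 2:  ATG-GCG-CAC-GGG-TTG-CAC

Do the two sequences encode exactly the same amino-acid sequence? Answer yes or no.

yes

Codon 1: ATG Met / ATG Met — identical.
Codon 2: GCC Ala / GCG Ala — synonymous.
Codon 3: CAC His / CAC His — identical.
Codon 4: GGG Gly / GGG Gly — identical.
Codon 5: CTG Leu / TTG Leu — synonymous.
Codon 6: CAT His / CAC His — synonymous.
Nonsynonymous differences: 0 → same protein.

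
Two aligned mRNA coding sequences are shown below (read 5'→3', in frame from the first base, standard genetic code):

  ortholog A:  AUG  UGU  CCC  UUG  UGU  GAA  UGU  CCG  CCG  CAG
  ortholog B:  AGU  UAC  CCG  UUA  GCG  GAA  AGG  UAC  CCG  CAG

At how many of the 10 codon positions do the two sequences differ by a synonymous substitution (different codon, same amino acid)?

Codon 1: AUG Met / AGU Ser — nonsynonymous.
Codon 2: UGU Cys / UAC Tyr — nonsynonymous.
Codon 3: CCC Pro / CCG Pro — synonymous.
Codon 4: UUG Leu / UUA Leu — synonymous.
Codon 5: UGU Cys / GCG Ala — nonsynonymous.
Codon 6: GAA Glu / GAA Glu — identical.
Codon 7: UGU Cys / AGG Arg — nonsynonymous.
Codon 8: CCG Pro / UAC Tyr — nonsynonymous.
Codon 9: CCG Pro / CCG Pro — identical.
Codon 10: CAG Gln / CAG Gln — identical.
Synonymous differences: 2.

2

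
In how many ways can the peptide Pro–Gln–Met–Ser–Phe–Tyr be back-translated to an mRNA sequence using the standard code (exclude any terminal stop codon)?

192

Pro: 4 codons.
Gln: 2 codons.
Met: 1 codon.
Ser: 6 codons.
Phe: 2 codons.
Tyr: 2 codons.
4 × 2 × 1 × 6 × 2 × 2 = 192.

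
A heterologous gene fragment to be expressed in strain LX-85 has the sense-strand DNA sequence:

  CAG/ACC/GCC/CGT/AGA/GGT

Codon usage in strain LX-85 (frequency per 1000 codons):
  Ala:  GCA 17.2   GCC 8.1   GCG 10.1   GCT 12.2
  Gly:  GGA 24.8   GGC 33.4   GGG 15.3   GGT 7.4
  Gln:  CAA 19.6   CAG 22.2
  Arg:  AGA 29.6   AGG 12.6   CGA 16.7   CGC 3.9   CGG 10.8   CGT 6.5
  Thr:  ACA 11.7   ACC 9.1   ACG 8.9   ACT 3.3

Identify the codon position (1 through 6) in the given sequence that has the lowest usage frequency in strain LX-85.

4

Codon 1 CAG (Gln): 22.2 per 1000.
Codon 2 ACC (Thr): 9.1 per 1000.
Codon 3 GCC (Ala): 8.1 per 1000.
Codon 4 CGT (Arg): 6.5 per 1000.
Codon 5 AGA (Arg): 29.6 per 1000.
Codon 6 GGT (Gly): 7.4 per 1000.
Lowest frequency is 6.5 at codon 4.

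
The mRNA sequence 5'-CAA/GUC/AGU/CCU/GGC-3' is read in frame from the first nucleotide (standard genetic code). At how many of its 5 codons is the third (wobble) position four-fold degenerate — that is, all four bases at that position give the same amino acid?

3

Codon 1 CAA (Gln): third position 2-fold.
Codon 2 GUC (Val): third position 4-fold.
Codon 3 AGU (Ser): third position 2-fold.
Codon 4 CCU (Pro): third position 4-fold.
Codon 5 GGC (Gly): third position 4-fold.
Four-fold degenerate third positions: 3.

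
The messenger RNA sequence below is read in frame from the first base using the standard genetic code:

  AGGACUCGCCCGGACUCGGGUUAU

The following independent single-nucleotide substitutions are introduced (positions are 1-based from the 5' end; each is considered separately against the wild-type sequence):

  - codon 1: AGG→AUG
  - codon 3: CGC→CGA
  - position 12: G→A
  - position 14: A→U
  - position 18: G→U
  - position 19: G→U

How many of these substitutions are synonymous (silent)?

3

Codon 1: AGG (Arg) → AUG (Met) — missense.
Codon 3: CGC (Arg) → CGA (Arg) — synonymous.
Codon 4: CCG (Pro) → CCA (Pro) — synonymous.
Codon 5: GAC (Asp) → GUC (Val) — missense.
Codon 6: UCG (Ser) → UCU (Ser) — synonymous.
Codon 7: GGU (Gly) → UGU (Cys) — missense.
Synonymous: 3 of 6.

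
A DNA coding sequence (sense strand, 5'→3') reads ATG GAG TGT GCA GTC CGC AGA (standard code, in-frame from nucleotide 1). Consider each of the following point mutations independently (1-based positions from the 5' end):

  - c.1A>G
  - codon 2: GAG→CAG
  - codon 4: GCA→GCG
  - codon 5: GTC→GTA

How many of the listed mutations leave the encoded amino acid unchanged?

Codon 1: ATG (Met) → GTG (Val) — missense.
Codon 2: GAG (Glu) → CAG (Gln) — missense.
Codon 4: GCA (Ala) → GCG (Ala) — synonymous.
Codon 5: GTC (Val) → GTA (Val) — synonymous.
Synonymous: 2 of 4.

2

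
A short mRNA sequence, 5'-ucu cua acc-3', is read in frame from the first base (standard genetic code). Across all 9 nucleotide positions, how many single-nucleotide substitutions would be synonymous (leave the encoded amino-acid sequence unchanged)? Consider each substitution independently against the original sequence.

10

Codon 1 (UCU, Ser): 3 synonymous substitutions.
Codon 2 (CUA, Leu): 4 synonymous substitutions.
Codon 3 (ACC, Thr): 3 synonymous substitutions.
Total: 3 + 4 + 3 = 10.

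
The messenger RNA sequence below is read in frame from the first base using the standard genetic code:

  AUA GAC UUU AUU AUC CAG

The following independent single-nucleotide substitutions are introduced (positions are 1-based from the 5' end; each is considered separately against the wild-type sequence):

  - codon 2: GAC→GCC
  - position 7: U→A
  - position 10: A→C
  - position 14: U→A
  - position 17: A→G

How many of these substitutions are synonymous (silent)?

0

Codon 2: GAC (Asp) → GCC (Ala) — missense.
Codon 3: UUU (Phe) → AUU (Ile) — missense.
Codon 4: AUU (Ile) → CUU (Leu) — missense.
Codon 5: AUC (Ile) → AAC (Asn) — missense.
Codon 6: CAG (Gln) → CGG (Arg) — missense.
Synonymous: 0 of 5.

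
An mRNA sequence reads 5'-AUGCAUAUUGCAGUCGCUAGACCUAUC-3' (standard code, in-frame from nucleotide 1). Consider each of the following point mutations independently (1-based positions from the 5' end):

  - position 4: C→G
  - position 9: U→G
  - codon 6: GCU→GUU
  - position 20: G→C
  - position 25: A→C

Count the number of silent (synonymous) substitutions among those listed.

0

Codon 2: CAU (His) → GAU (Asp) — missense.
Codon 3: AUU (Ile) → AUG (Met) — missense.
Codon 6: GCU (Ala) → GUU (Val) — missense.
Codon 7: AGA (Arg) → ACA (Thr) — missense.
Codon 9: AUC (Ile) → CUC (Leu) — missense.
Synonymous: 0 of 5.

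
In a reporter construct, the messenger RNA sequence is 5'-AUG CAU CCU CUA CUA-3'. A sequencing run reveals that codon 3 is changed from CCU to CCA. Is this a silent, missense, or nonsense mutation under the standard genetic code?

Position 9 falls in codon 3: CCU → Pro.
After the substitution the codon is CCA → Pro.
Both encode Pro, so the change is synonymous.

silent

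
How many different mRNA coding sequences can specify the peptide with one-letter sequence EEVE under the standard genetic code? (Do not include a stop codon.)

32

Glu: 2 codons.
Glu: 2 codons.
Val: 4 codons.
Glu: 2 codons.
2 × 2 × 4 × 2 = 32.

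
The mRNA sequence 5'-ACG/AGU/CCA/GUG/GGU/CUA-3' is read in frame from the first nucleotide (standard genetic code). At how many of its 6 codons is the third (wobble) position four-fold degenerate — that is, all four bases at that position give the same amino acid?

Codon 1 ACG (Thr): third position 4-fold.
Codon 2 AGU (Ser): third position 2-fold.
Codon 3 CCA (Pro): third position 4-fold.
Codon 4 GUG (Val): third position 4-fold.
Codon 5 GGU (Gly): third position 4-fold.
Codon 6 CUA (Leu): third position 4-fold.
Four-fold degenerate third positions: 5.

5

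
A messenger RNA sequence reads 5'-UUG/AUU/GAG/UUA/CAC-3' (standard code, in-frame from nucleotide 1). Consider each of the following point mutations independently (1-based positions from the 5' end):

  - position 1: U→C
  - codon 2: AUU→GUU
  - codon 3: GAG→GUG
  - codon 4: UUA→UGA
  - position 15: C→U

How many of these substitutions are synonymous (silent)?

Codon 1: UUG (Leu) → CUG (Leu) — synonymous.
Codon 2: AUU (Ile) → GUU (Val) — missense.
Codon 3: GAG (Glu) → GUG (Val) — missense.
Codon 4: UUA (Leu) → UGA (Stop) — nonsense.
Codon 5: CAC (His) → CAU (His) — synonymous.
Synonymous: 2 of 5.

2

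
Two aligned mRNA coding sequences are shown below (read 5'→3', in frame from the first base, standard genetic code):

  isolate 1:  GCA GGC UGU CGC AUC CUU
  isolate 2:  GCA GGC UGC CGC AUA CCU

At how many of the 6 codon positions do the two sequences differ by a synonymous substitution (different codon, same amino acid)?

Codon 1: GCA Ala / GCA Ala — identical.
Codon 2: GGC Gly / GGC Gly — identical.
Codon 3: UGU Cys / UGC Cys — synonymous.
Codon 4: CGC Arg / CGC Arg — identical.
Codon 5: AUC Ile / AUA Ile — synonymous.
Codon 6: CUU Leu / CCU Pro — nonsynonymous.
Synonymous differences: 2.

2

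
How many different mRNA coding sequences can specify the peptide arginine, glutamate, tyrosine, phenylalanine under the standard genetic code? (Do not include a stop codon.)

48

Arg: 6 codons.
Glu: 2 codons.
Tyr: 2 codons.
Phe: 2 codons.
6 × 2 × 2 × 2 = 48.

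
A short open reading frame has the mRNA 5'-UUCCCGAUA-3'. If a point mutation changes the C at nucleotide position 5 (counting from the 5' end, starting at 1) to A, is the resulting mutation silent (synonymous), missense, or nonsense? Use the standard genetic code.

Position 5 falls in codon 2: CCG → Pro.
After the substitution the codon is CAG → Gln.
Pro ≠ Gln, so this is a missense mutation.

missense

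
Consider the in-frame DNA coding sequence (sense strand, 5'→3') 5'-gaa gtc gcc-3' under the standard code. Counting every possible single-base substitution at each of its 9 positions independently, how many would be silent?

7

Codon 1 (GAA, Glu): 1 synonymous substitution.
Codon 2 (GTC, Val): 3 synonymous substitutions.
Codon 3 (GCC, Ala): 3 synonymous substitutions.
Total: 1 + 3 + 3 = 7.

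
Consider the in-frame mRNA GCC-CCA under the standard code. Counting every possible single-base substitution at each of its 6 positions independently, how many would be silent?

Codon 1 (GCC, Ala): 3 synonymous substitutions.
Codon 2 (CCA, Pro): 3 synonymous substitutions.
Total: 3 + 3 = 6.

6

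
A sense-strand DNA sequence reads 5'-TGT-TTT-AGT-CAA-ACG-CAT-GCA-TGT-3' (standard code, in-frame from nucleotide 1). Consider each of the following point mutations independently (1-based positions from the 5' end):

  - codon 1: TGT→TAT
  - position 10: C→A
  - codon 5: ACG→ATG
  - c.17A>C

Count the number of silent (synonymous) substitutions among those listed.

Codon 1: TGT (Cys) → TAT (Tyr) — missense.
Codon 4: CAA (Gln) → AAA (Lys) — missense.
Codon 5: ACG (Thr) → ATG (Met) — missense.
Codon 6: CAT (His) → CCT (Pro) — missense.
Synonymous: 0 of 4.

0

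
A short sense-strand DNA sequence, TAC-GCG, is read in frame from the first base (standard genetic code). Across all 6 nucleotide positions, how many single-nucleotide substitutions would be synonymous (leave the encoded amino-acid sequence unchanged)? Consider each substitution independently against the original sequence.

4

Codon 1 (TAC, Tyr): 1 synonymous substitution.
Codon 2 (GCG, Ala): 3 synonymous substitutions.
Total: 1 + 3 = 4.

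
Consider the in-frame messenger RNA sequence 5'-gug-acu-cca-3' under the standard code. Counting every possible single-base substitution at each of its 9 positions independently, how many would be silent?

9

Codon 1 (GUG, Val): 3 synonymous substitutions.
Codon 2 (ACU, Thr): 3 synonymous substitutions.
Codon 3 (CCA, Pro): 3 synonymous substitutions.
Total: 3 + 3 + 3 = 9.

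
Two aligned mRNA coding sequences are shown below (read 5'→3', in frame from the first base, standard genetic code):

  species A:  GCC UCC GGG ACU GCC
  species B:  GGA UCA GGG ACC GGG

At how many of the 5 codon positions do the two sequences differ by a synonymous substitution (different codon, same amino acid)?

2

Codon 1: GCC Ala / GGA Gly — nonsynonymous.
Codon 2: UCC Ser / UCA Ser — synonymous.
Codon 3: GGG Gly / GGG Gly — identical.
Codon 4: ACU Thr / ACC Thr — synonymous.
Codon 5: GCC Ala / GGG Gly — nonsynonymous.
Synonymous differences: 2.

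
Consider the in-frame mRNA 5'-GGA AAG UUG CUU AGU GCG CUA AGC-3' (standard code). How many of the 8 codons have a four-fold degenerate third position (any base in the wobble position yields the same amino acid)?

4

Codon 1 GGA (Gly): third position 4-fold.
Codon 2 AAG (Lys): third position 2-fold.
Codon 3 UUG (Leu): third position 2-fold.
Codon 4 CUU (Leu): third position 4-fold.
Codon 5 AGU (Ser): third position 2-fold.
Codon 6 GCG (Ala): third position 4-fold.
Codon 7 CUA (Leu): third position 4-fold.
Codon 8 AGC (Ser): third position 2-fold.
Four-fold degenerate third positions: 4.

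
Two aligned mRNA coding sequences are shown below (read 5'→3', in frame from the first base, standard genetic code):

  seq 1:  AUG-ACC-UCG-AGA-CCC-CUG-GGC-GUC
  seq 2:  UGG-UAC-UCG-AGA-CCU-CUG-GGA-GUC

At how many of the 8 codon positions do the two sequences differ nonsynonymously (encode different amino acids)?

Codon 1: AUG Met / UGG Trp — nonsynonymous.
Codon 2: ACC Thr / UAC Tyr — nonsynonymous.
Codon 3: UCG Ser / UCG Ser — identical.
Codon 4: AGA Arg / AGA Arg — identical.
Codon 5: CCC Pro / CCU Pro — synonymous.
Codon 6: CUG Leu / CUG Leu — identical.
Codon 7: GGC Gly / GGA Gly — synonymous.
Codon 8: GUC Val / GUC Val — identical.
Nonsynonymous differences: 2.

2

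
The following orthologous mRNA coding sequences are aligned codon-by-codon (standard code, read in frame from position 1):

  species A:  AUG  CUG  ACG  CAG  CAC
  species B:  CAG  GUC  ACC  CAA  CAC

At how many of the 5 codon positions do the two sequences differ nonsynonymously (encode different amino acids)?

2

Codon 1: AUG Met / CAG Gln — nonsynonymous.
Codon 2: CUG Leu / GUC Val — nonsynonymous.
Codon 3: ACG Thr / ACC Thr — synonymous.
Codon 4: CAG Gln / CAA Gln — synonymous.
Codon 5: CAC His / CAC His — identical.
Nonsynonymous differences: 2.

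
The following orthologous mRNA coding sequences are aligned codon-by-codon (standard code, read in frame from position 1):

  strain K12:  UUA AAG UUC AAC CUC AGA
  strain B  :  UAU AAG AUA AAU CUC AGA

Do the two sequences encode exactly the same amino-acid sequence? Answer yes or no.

no

Codon 1: UUA Leu / UAU Tyr — nonsynonymous.
Codon 2: AAG Lys / AAG Lys — identical.
Codon 3: UUC Phe / AUA Ile — nonsynonymous.
Codon 4: AAC Asn / AAU Asn — synonymous.
Codon 5: CUC Leu / CUC Leu — identical.
Codon 6: AGA Arg / AGA Arg — identical.
Nonsynonymous differences: 2 → different protein.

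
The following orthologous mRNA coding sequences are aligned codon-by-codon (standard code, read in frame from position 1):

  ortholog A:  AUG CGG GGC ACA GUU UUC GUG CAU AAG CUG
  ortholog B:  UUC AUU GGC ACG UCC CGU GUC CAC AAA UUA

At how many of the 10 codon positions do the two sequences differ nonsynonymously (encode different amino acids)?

Codon 1: AUG Met / UUC Phe — nonsynonymous.
Codon 2: CGG Arg / AUU Ile — nonsynonymous.
Codon 3: GGC Gly / GGC Gly — identical.
Codon 4: ACA Thr / ACG Thr — synonymous.
Codon 5: GUU Val / UCC Ser — nonsynonymous.
Codon 6: UUC Phe / CGU Arg — nonsynonymous.
Codon 7: GUG Val / GUC Val — synonymous.
Codon 8: CAU His / CAC His — synonymous.
Codon 9: AAG Lys / AAA Lys — synonymous.
Codon 10: CUG Leu / UUA Leu — synonymous.
Nonsynonymous differences: 4.

4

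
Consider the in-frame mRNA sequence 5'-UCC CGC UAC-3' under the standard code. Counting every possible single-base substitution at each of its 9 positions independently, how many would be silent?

Codon 1 (UCC, Ser): 3 synonymous substitutions.
Codon 2 (CGC, Arg): 3 synonymous substitutions.
Codon 3 (UAC, Tyr): 1 synonymous substitution.
Total: 3 + 3 + 1 = 7.

7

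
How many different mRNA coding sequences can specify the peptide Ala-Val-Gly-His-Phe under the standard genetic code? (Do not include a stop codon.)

Ala: 4 codons.
Val: 4 codons.
Gly: 4 codons.
His: 2 codons.
Phe: 2 codons.
4 × 4 × 4 × 2 × 2 = 256.

256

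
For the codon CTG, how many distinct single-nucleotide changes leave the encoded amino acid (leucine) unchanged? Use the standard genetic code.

4

Position 1: TTG → 1 synonymous.
Position 2: none → 0 synonymous.
Position 3: CTT, CTC, CTA → 3 synonymous.
Total: 1 + 0 + 3 = 4.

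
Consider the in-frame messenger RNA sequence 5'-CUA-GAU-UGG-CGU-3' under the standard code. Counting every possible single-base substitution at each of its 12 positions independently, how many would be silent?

8

Codon 1 (CUA, Leu): 4 synonymous substitutions.
Codon 2 (GAU, Asp): 1 synonymous substitution.
Codon 3 (UGG, Trp): 0 synonymous substitutions.
Codon 4 (CGU, Arg): 3 synonymous substitutions.
Total: 4 + 1 + 0 + 3 = 8.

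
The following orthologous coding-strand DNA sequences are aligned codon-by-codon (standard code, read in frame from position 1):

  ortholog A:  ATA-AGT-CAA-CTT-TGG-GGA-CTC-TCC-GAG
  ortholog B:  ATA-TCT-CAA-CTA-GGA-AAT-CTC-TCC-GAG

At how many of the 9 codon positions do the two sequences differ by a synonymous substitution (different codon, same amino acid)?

Codon 1: ATA Ile / ATA Ile — identical.
Codon 2: AGT Ser / TCT Ser — synonymous.
Codon 3: CAA Gln / CAA Gln — identical.
Codon 4: CTT Leu / CTA Leu — synonymous.
Codon 5: TGG Trp / GGA Gly — nonsynonymous.
Codon 6: GGA Gly / AAT Asn — nonsynonymous.
Codon 7: CTC Leu / CTC Leu — identical.
Codon 8: TCC Ser / TCC Ser — identical.
Codon 9: GAG Glu / GAG Glu — identical.
Synonymous differences: 2.

2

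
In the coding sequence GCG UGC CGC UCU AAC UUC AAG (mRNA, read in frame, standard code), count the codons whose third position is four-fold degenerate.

3

Codon 1 GCG (Ala): third position 4-fold.
Codon 2 UGC (Cys): third position 2-fold.
Codon 3 CGC (Arg): third position 4-fold.
Codon 4 UCU (Ser): third position 4-fold.
Codon 5 AAC (Asn): third position 2-fold.
Codon 6 UUC (Phe): third position 2-fold.
Codon 7 AAG (Lys): third position 2-fold.
Four-fold degenerate third positions: 3.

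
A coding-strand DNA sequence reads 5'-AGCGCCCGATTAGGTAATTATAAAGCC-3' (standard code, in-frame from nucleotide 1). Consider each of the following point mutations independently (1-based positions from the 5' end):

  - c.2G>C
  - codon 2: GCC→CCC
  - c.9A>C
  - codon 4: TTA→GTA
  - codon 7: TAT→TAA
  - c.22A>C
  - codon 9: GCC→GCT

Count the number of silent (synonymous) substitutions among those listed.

2

Codon 1: AGC (Ser) → ACC (Thr) — missense.
Codon 2: GCC (Ala) → CCC (Pro) — missense.
Codon 3: CGA (Arg) → CGC (Arg) — synonymous.
Codon 4: TTA (Leu) → GTA (Val) — missense.
Codon 7: TAT (Tyr) → TAA (Stop) — nonsense.
Codon 8: AAA (Lys) → CAA (Gln) — missense.
Codon 9: GCC (Ala) → GCT (Ala) — synonymous.
Synonymous: 2 of 7.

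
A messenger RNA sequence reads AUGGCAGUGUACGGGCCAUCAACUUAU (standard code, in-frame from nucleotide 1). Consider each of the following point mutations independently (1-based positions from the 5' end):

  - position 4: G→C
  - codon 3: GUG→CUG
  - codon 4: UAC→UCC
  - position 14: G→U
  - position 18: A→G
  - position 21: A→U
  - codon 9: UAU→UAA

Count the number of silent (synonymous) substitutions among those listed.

2

Codon 2: GCA (Ala) → CCA (Pro) — missense.
Codon 3: GUG (Val) → CUG (Leu) — missense.
Codon 4: UAC (Tyr) → UCC (Ser) — missense.
Codon 5: GGG (Gly) → GUG (Val) — missense.
Codon 6: CCA (Pro) → CCG (Pro) — synonymous.
Codon 7: UCA (Ser) → UCU (Ser) — synonymous.
Codon 9: UAU (Tyr) → UAA (Stop) — nonsense.
Synonymous: 2 of 7.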